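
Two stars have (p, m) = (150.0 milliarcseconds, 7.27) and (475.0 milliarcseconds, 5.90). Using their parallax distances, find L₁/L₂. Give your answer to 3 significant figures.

L₁/L₂ = 2.84

d₁ = 1/p₁ = 1/0.1500″ = 6.6667 pc; d₂ = 1/p₂ = 1/0.4750″ = 2.1053 pc.
M₁ = m₁ − 5 log₁₀ d₁ + 5 = 7.27 − 4.1196 + 5 = 8.1504.
M₂ = 5.90 − 1.6166 + 5 = 9.2834.
L₁/L₂ = 10^(0.4(M₂ − M₁)) = 10^(0.4 × 1.1330) = 10^0.45320 = 2.8392.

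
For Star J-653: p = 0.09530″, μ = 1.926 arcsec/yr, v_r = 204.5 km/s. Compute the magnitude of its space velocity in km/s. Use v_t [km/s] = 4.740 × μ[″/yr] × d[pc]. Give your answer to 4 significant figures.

225.8 km/s

d = 1/p = 1/0.09530″ = 10.493 pc.
v_t = 4.740 μ d = 4.740 × 1.926 × 10.493 = 95.793 km/s.
v = √(v_r² + v_t²) = √(204.5² + 95.793²) = √50996.5 = 225.82 km/s.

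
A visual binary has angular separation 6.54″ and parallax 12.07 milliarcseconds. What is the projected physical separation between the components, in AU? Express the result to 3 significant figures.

d = 1/p = 1/0.01207″ = 82.85 pc.
At distance d (pc), an angle of θ arcsec spans θ·d AU: s = 6.54 × 82.85 = 541.84 AU.

542 AU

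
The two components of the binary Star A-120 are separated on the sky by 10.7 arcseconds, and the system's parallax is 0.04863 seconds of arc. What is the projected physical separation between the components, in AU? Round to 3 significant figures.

d = 1/p = 1/0.04863″ = 20.563 pc.
At distance d (pc), an angle of θ arcsec spans θ·d AU: s = 10.7 × 20.563 = 220.02 AU.

220 AU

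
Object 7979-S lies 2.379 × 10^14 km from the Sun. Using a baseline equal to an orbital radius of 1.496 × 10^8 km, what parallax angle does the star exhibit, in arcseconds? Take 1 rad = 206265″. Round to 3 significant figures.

θ ≈ B/d = (1.496 × 10^8) / (2.379 × 10^14) = 6.2884 × 10^-7 rad.
In arcseconds: 6.2884 × 10^-7 × 206265 = 0.12971″.

0.130 arcsec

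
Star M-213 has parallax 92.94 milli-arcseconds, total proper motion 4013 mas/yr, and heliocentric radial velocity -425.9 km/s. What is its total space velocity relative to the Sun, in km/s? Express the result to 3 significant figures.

473 km/s

d = 1/p = 1/0.09294″ = 10.76 pc.
μ = 4013 mas/yr = 4.013 ″/yr.
v_t = 4.740 μ d = 4.740 × 4.013 × 10.76 = 204.67 km/s.
v = √(v_r² + v_t²) = √((-425.9)² + 204.67²) = √223281 = 472.53 km/s.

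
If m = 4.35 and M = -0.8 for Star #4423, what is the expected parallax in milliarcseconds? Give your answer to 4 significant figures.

9.333 mas

m − M = 4.35 − (-0.8) = 5.15.
d = 10^((m−M)/5 + 1) = 10^2.030 = 107.15 pc.
p = 1/d = 1/107.15 = 0.0093327 arcsec = 9.3327 mas.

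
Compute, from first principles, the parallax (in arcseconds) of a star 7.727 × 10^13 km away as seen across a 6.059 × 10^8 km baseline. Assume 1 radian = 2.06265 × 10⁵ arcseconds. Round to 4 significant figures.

1.617 arcsec

θ ≈ B/d = (6.059 × 10^8) / (7.727 × 10^13) = 7.8413 × 10^-6 rad.
In arcseconds: 7.8413 × 10^-6 × 206265 = 1.6174″.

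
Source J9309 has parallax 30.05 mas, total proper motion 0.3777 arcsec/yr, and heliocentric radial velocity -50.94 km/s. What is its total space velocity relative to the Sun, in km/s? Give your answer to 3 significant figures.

78.4 km/s

d = 1/p = 1/0.03005″ = 33.278 pc.
v_t = 4.740 μ d = 4.740 × 0.3777 × 33.278 = 59.578 km/s.
v = √(v_r² + v_t²) = √((-50.94)² + 59.578²) = √6144.42 = 78.386 km/s.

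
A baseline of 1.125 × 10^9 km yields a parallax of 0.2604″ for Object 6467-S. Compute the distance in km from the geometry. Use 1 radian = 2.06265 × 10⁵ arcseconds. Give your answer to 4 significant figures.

8.911 × 10^14 km

θ = 0.2604″ = 0.2604/206265 = 1.2625 × 10^-6 rad.
d = B/θ = (1.125 × 10^9) / (1.2625 × 10^-6) = 8.9109 × 10^14 km.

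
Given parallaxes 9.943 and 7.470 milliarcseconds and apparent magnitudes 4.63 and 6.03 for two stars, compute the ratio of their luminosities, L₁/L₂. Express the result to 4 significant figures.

L₁/L₂ = 2.049

d₁ = 1/p₁ = 1/0.009943″ = 100.57 pc; d₂ = 1/p₂ = 1/0.007470″ = 133.87 pc.
M₁ = m₁ − 5 log₁₀ d₁ + 5 = 4.63 − 10.0123 + 5 = -0.3823.
M₂ = 6.03 − 10.6334 + 5 = 0.3966.
L₁/L₂ = 10^(0.4(M₂ − M₁)) = 10^(0.4 × 0.7789) = 10^0.31156 = 2.0491.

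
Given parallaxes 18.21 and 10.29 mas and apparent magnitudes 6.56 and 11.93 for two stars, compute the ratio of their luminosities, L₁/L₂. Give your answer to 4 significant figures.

L₁/L₂ = 44.90

d₁ = 1/p₁ = 1/0.01821″ = 54.915 pc; d₂ = 1/p₂ = 1/0.01029″ = 97.182 pc.
M₁ = m₁ − 5 log₁₀ d₁ + 5 = 6.56 − 8.6985 + 5 = 2.8615.
M₂ = 11.93 − 9.9379 + 5 = 6.9921.
L₁/L₂ = 10^(0.4(M₂ − M₁)) = 10^(0.4 × 4.1306) = 10^1.65224 = 44.899.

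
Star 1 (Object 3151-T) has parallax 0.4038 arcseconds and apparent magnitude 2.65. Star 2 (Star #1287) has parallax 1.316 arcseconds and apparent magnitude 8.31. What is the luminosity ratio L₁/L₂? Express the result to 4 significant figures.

d₁ = 1/p₁ = 1/0.4038″ = 2.4765 pc; d₂ = 1/p₂ = 1/1.316″ = 0.75988 pc.
M₁ = m₁ − 5 log₁₀ d₁ + 5 = 2.65 − 1.9692 + 5 = 5.6808.
M₂ = 8.31 − (-0.5963) + 5 = 13.9063.
L₁/L₂ = 10^(0.4(M₂ − M₁)) = 10^(0.4 × 8.2255) = 10^3.29020 = 1950.7.

L₁/L₂ = 1951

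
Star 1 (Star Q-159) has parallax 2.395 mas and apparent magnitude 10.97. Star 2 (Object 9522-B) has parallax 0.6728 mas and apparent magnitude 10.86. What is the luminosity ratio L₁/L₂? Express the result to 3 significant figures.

d₁ = 1/p₁ = 1/0.002395″ = 417.54 pc; d₂ = 1/p₂ = 1/0.0006728″ = 1486.3 pc.
M₁ = m₁ − 5 log₁₀ d₁ + 5 = 10.97 − 13.1035 + 5 = 2.8665.
M₂ = 10.86 − 15.8605 + 5 = -0.0005.
L₁/L₂ = 10^(0.4(M₂ − M₁)) = 10^(0.4 × (-2.8670)) = 10^(-1.14680) = 0.071318.

L₁/L₂ = 0.0713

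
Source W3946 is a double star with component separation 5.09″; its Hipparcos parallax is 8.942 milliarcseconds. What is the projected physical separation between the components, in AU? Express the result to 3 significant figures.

d = 1/p = 1/0.008942″ = 111.83 pc.
At distance d (pc), an angle of θ arcsec spans θ·d AU: s = 5.09 × 111.83 = 569.21 AU.

569 AU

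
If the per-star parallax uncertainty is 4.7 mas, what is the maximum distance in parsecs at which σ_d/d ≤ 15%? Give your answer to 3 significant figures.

31.9 pc

σ_d/d = σ_p/p, so the condition is σ_p/p ≤ 0.15, i.e. p ≥ σ_p/0.15.
p_min = 4.7/0.15 = 31.333 mas = 0.031333 arcsec.
d_max = 1/p_min = 1/0.031333 = 31.915 pc.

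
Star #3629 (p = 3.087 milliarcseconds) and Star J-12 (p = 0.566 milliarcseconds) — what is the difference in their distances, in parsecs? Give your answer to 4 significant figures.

1443 pc

d_A = 1/0.003087″ = 323.94 pc; d_B = 1/0.0005660″ = 1766.8 pc.
|d_B − d_A| = |1766.8 − 323.94| = 1442.9 pc.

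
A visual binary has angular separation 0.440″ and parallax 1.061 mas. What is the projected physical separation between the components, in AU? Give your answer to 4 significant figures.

d = 1/p = 1/0.001061″ = 942.51 pc.
At distance d (pc), an angle of θ arcsec spans θ·d AU: s = 0.440 × 942.51 = 414.7 AU.

414.7 AU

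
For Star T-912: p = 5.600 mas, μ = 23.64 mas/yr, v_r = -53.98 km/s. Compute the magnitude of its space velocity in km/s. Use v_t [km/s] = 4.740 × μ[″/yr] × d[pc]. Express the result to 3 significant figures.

d = 1/p = 1/0.005600″ = 178.57 pc.
μ = 23.64 mas/yr = 0.02364 ″/yr.
v_t = 4.740 μ d = 4.740 × 0.02364 × 178.57 = 20.009 km/s.
v = √(v_r² + v_t²) = √((-53.98)² + 20.009²) = √3314.2 = 57.569 km/s.

57.6 km/s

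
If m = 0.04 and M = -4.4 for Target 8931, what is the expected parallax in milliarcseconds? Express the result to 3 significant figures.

12.9 mas

m − M = 0.04 − (-4.4) = 4.44.
d = 10^((m−M)/5 + 1) = 10^1.888 = 77.268 pc.
p = 1/d = 1/77.268 = 0.012942 arcsec = 12.942 mas.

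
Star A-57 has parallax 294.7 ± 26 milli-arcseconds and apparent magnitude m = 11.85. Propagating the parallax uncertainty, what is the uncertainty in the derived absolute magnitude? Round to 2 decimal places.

M = m − 5 log₁₀ d + 5 = m + 5 log₁₀ p + 5, so ∂M/∂p = 5/(p ln 10).
σ_M = (5/ln 10) · (σ_p/p) = 2.1715 × 26/294.7 = 2.1715 × 0.088225 = 0.19158.

σ_M = 0.19 mag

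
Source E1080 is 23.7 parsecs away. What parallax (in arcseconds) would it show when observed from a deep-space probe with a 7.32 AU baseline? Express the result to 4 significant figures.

0.3089 arcsec

p (arcsec) = B (AU) / d (pc).
p = 7.32 / 23.7 = 0.30886 arcsec.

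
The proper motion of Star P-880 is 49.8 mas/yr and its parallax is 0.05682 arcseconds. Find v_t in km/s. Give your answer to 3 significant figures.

d = 1/p = 1/0.05682″ = 17.599 pc.
μ = 49.8 mas/yr = 0.0498 ″/yr.
v_t = 4.74 × μ × d = 4.74 × 0.0498 × 17.599 = 4.1543 km/s.

4.15 km/s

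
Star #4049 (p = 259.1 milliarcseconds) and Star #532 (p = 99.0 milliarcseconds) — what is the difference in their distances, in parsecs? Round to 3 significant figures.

d_A = 1/0.2591″ = 3.8595 pc; d_B = 1/0.09900″ = 10.101 pc.
|d_B − d_A| = |10.101 − 3.8595| = 6.2415 pc.

6.24 pc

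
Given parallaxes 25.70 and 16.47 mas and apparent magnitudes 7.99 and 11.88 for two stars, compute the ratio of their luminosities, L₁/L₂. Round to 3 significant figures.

L₁/L₂ = 14.8

d₁ = 1/p₁ = 1/0.02570″ = 38.911 pc; d₂ = 1/p₂ = 1/0.01647″ = 60.716 pc.
M₁ = m₁ − 5 log₁₀ d₁ + 5 = 7.99 − 7.9504 + 5 = 5.0396.
M₂ = 11.88 − 8.9165 + 5 = 7.9635.
L₁/L₂ = 10^(0.4(M₂ − M₁)) = 10^(0.4 × 2.9239) = 10^1.16956 = 14.776.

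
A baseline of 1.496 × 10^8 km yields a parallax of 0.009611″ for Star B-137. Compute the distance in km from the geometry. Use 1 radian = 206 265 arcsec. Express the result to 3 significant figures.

3.21 × 10^15 km

θ = 0.009611″ = 0.009611/206265 = 4.6595 × 10^-8 rad.
d = B/θ = (1.496 × 10^8) / (4.6595 × 10^-8) = 3.2106 × 10^15 km.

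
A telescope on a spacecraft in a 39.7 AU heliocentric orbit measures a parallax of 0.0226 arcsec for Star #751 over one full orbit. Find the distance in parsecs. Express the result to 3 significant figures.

With baseline B (in AU) and parallax p (in arcsec), d = B/p parsecs.
d = 39.7 / 0.0226 = 1756.6 pc.

1760 pc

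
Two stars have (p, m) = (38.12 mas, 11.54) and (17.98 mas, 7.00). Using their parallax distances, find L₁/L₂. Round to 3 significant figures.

d₁ = 1/p₁ = 1/0.03812″ = 26.233 pc; d₂ = 1/p₂ = 1/0.01798″ = 55.617 pc.
M₁ = m₁ − 5 log₁₀ d₁ + 5 = 11.54 − 7.0942 + 5 = 9.4458.
M₂ = 7.00 − 8.7260 + 5 = 3.2740.
L₁/L₂ = 10^(0.4(M₂ − M₁)) = 10^(0.4 × (-6.1718)) = 10^(-2.46872) = 0.0033984.

L₁/L₂ = 0.00340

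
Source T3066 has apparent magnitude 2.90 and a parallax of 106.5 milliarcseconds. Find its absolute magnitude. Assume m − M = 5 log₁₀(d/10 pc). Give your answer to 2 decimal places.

d = 1/p = 1/0.1065″ = 9.3897 pc.
m − M = 5 log₁₀(9.3897) − 5 = 4.8633 − 5 = -0.1367.
M = m − (m − M) = 2.90 − (-0.1367) = 3.04.

M = 3.04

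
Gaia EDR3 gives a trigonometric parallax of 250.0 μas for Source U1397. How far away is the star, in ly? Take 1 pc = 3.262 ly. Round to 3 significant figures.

p = 250.0 μas = 0.0002500 arcsec.
d = 1/p = 1/0.0002500 = 4000 pc.
In light-years: 4000 × 3.262 = 13048 ly.

13000 ly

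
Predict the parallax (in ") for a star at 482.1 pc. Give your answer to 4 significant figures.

p = 1/d = 1/482.1 = 0.0020743 arcsec.

0.002074 "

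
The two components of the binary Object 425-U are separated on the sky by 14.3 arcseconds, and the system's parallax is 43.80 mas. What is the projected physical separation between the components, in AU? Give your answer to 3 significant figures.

326 AU

d = 1/p = 1/0.04380″ = 22.831 pc.
At distance d (pc), an angle of θ arcsec spans θ·d AU: s = 14.3 × 22.831 = 326.48 AU.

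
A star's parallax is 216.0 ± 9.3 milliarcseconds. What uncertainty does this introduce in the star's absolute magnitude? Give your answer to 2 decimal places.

M = m − 5 log₁₀ d + 5 = m + 5 log₁₀ p + 5, so ∂M/∂p = 5/(p ln 10).
σ_M = (5/ln 10) · (σ_p/p) = 2.1715 × 9.3/216.0 = 2.1715 × 0.043056 = 0.093496.

σ_M = 0.09 mag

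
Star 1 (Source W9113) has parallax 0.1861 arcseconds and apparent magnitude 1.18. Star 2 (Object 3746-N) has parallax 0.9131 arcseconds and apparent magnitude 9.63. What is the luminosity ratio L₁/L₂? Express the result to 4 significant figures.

d₁ = 1/p₁ = 1/0.1861″ = 5.3735 pc; d₂ = 1/p₂ = 1/0.9131″ = 1.0952 pc.
M₁ = m₁ − 5 log₁₀ d₁ + 5 = 1.18 − 3.6513 + 5 = 2.5287.
M₂ = 9.63 − 0.1975 + 5 = 14.4325.
L₁/L₂ = 10^(0.4(M₂ − M₁)) = 10^(0.4 × 11.9038) = 10^4.76152 = 57746.

L₁/L₂ = 57750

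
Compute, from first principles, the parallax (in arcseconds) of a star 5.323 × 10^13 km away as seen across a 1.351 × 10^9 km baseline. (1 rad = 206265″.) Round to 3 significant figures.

5.24 arcsec

θ ≈ B/d = (1.351 × 10^9) / (5.323 × 10^13) = 2.5380 × 10^-5 rad.
In arcseconds: 2.5380 × 10^-5 × 206265 = 5.235″.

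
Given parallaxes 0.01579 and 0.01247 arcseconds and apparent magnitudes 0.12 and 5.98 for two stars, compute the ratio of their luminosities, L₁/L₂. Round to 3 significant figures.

L₁/L₂ = 138

d₁ = 1/p₁ = 1/0.01579″ = 63.331 pc; d₂ = 1/p₂ = 1/0.01247″ = 80.192 pc.
M₁ = m₁ − 5 log₁₀ d₁ + 5 = 0.12 − 9.0081 + 5 = -3.8881.
M₂ = 5.98 − 9.5207 + 5 = 1.4593.
L₁/L₂ = 10^(0.4(M₂ − M₁)) = 10^(0.4 × 5.3474) = 10^2.13896 = 137.71.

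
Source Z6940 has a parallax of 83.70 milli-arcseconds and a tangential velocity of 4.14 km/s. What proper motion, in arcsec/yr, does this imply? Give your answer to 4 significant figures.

0.07311 arcsec/yr

d = 1/p = 1/0.08370″ = 11.947 pc.
μ = v_t / (4.74 d) = 4.14 / (4.74 × 11.947) = 4.14 / 56.629 = 0.073107 ″/yr.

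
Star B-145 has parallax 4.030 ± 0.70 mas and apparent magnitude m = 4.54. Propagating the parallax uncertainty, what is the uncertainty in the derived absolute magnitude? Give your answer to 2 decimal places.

M = m − 5 log₁₀ d + 5 = m + 5 log₁₀ p + 5, so ∂M/∂p = 5/(p ln 10).
σ_M = (5/ln 10) · (σ_p/p) = 2.1715 × 0.70/4.030 = 2.1715 × 0.1737 = 0.37719.

σ_M = 0.38 mag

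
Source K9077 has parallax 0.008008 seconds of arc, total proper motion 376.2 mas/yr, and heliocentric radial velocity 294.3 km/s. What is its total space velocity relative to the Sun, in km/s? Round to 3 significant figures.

d = 1/p = 1/0.008008″ = 124.88 pc.
μ = 376.2 mas/yr = 0.3762 ″/yr.
v_t = 4.740 μ d = 4.740 × 0.3762 × 124.88 = 222.68 km/s.
v = √(v_r² + v_t²) = √(294.3² + 222.68²) = √136199 = 369.05 km/s.

369 km/s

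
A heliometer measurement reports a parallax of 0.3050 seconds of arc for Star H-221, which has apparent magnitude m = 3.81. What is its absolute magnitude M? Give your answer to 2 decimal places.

M = 6.23

d = 1/p = 1/0.3050″ = 3.2787 pc.
m − M = 5 log₁₀(3.2787) − 5 = 2.5785 − 5 = -2.4215.
M = m − (m − M) = 3.81 − (-2.4215) = 6.23.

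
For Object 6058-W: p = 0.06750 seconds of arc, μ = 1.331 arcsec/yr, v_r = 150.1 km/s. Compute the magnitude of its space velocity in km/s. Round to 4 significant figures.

d = 1/p = 1/0.06750″ = 14.815 pc.
v_t = 4.740 μ d = 4.740 × 1.331 × 14.815 = 93.467 km/s.
v = √(v_r² + v_t²) = √(150.1² + 93.467²) = √31266.1 = 176.82 km/s.

176.8 km/s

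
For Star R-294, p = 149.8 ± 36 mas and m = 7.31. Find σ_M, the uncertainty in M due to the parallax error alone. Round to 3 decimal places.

M = m − 5 log₁₀ d + 5 = m + 5 log₁₀ p + 5, so ∂M/∂p = 5/(p ln 10).
σ_M = (5/ln 10) · (σ_p/p) = 2.1715 × 36/149.8 = 2.1715 × 0.24032 = 0.52185.

σ_M = 0.522 mag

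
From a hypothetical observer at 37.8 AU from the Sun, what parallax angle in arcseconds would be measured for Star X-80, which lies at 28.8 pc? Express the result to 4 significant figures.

1.313 arcsec

p (arcsec) = B (AU) / d (pc).
p = 37.8 / 28.8 = 1.3125 arcsec.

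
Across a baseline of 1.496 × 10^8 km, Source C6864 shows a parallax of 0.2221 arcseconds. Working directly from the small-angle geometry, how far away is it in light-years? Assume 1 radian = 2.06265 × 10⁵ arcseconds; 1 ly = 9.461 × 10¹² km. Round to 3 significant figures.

θ = 0.2221″ = 0.2221/206265 = 1.0768 × 10^-6 rad.
d = B/θ = (1.496 × 10^8) / (1.0768 × 10^-6) = 1.3893 × 10^14 km = (1.3893 × 10^14) / (9.461 × 10^12) ly = 14.684 ly.

14.7 ly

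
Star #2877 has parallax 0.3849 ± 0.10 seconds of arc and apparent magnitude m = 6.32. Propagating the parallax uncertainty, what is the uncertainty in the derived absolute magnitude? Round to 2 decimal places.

M = m − 5 log₁₀ d + 5 = m + 5 log₁₀ p + 5, so ∂M/∂p = 5/(p ln 10).
σ_M = (5/ln 10) · (σ_p/p) = 2.1715 × 0.10/0.3849 = 2.1715 × 0.25981 = 0.56418.

σ_M = 0.56 mag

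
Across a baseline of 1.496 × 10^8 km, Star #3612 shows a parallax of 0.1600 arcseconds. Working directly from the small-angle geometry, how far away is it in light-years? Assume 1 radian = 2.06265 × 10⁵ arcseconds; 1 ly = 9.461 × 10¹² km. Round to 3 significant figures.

θ = 0.1600″ = 0.1600/206265 = 7.7570 × 10^-7 rad.
d = B/θ = (1.496 × 10^8) / (7.7570 × 10^-7) = 1.9286 × 10^14 km = (1.9286 × 10^14) / (9.461 × 10^12) ly = 20.385 ly.

20.4 ly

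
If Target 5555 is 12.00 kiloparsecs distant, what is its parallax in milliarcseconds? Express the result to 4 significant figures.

0.08333 mas

d = 12.00 kpc = 12000 pc.
p = 1/d = 1/12000 = 0.000083333 arcsec.
= 0.000083333 × 1000 = 0.083333 mas.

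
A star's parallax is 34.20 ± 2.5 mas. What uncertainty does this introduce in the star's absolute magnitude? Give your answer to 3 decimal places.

σ_M = 0.159 mag

M = m − 5 log₁₀ d + 5 = m + 5 log₁₀ p + 5, so ∂M/∂p = 5/(p ln 10).
σ_M = (5/ln 10) · (σ_p/p) = 2.1715 × 2.5/34.20 = 2.1715 × 0.073099 = 0.15873.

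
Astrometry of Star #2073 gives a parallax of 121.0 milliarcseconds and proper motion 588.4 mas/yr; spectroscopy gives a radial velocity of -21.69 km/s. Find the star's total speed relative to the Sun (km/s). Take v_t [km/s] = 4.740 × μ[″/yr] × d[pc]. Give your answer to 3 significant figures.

d = 1/p = 1/0.1210″ = 8.2645 pc.
μ = 588.4 mas/yr = 0.5884 ″/yr.
v_t = 4.740 μ d = 4.740 × 0.5884 × 8.2645 = 23.05 km/s.
v = √(v_r² + v_t²) = √((-21.69)² + 23.05²) = √1001.76 = 31.651 km/s.

31.7 km/s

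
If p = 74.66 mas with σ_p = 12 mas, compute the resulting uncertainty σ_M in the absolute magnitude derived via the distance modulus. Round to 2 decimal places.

M = m − 5 log₁₀ d + 5 = m + 5 log₁₀ p + 5, so ∂M/∂p = 5/(p ln 10).
σ_M = (5/ln 10) · (σ_p/p) = 2.1715 × 12/74.66 = 2.1715 × 0.16073 = 0.34903.

σ_M = 0.35 mag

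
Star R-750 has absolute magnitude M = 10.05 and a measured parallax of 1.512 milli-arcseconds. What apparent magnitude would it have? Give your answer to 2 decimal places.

m = 19.15

d = 1/p = 1/0.001512″ = 661.38 pc.
m − M = 5 log₁₀ d − 5 = 5 log₁₀(661.38) − 5 = 14.1023 − 5 = 9.1023.
m = M + (m − M) = 10.05 + 9.1023 = 19.15.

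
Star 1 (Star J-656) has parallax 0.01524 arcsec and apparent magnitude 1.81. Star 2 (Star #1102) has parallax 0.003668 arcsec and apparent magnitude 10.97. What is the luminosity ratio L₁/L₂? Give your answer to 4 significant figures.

d₁ = 1/p₁ = 1/0.01524″ = 65.617 pc; d₂ = 1/p₂ = 1/0.003668″ = 272.63 pc.
M₁ = m₁ − 5 log₁₀ d₁ + 5 = 1.81 − 9.0851 + 5 = -2.2751.
M₂ = 10.97 − 12.1779 + 5 = 3.7921.
L₁/L₂ = 10^(0.4(M₂ − M₁)) = 10^(0.4 × 6.0672) = 10^2.42688 = 267.23.

L₁/L₂ = 267.2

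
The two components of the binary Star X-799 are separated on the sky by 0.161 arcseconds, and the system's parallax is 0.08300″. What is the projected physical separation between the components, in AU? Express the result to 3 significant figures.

1.94 AU

d = 1/p = 1/0.08300″ = 12.048 pc.
At distance d (pc), an angle of θ arcsec spans θ·d AU: s = 0.161 × 12.048 = 1.9397 AU.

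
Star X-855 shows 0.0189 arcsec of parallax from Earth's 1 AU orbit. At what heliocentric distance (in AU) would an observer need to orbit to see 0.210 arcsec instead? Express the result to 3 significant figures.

11.1 AU

Parallax scales linearly with baseline: p ∝ B, so B = p_target / p_Earth × 1 AU.
B = 0.210 / 0.0189 = 11.111 AU.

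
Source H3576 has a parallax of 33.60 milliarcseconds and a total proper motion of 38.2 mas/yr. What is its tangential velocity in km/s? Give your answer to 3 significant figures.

d = 1/p = 1/0.03360″ = 29.762 pc.
μ = 38.2 mas/yr = 0.0382 ″/yr.
v_t = 4.74 × μ × d = 4.74 × 0.0382 × 29.762 = 5.3889 km/s.

5.39 km/s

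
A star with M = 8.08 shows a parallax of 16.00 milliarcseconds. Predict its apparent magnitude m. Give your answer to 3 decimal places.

m = 12.059

d = 1/p = 1/0.01600″ = 62.5 pc.
m − M = 5 log₁₀ d − 5 = 5 log₁₀(62.5) − 5 = 8.9794 − 5 = 3.9794.
m = M + (m − M) = 8.08 + 3.9794 = 12.059.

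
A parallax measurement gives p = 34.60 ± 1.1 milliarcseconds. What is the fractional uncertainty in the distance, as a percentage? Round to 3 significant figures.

3.18%

For d = 1/p, |σ_d/d| = |σ_p/p|.
σ_p/p = 1.1 / 34.60 = 0.031792 = 3.1792%.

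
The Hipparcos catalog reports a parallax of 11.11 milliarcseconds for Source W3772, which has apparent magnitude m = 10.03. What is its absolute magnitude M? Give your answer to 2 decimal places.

M = 5.26

d = 1/p = 1/0.01111″ = 90.009 pc.
m − M = 5 log₁₀(90.009) − 5 = 9.7714 − 5 = 4.7714.
M = m − (m − M) = 10.03 − 4.7714 = 5.26.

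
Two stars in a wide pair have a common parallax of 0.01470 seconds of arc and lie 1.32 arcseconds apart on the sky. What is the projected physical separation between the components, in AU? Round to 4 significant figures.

d = 1/p = 1/0.01470″ = 68.027 pc.
At distance d (pc), an angle of θ arcsec spans θ·d AU: s = 1.32 × 68.027 = 89.796 AU.

89.80 AU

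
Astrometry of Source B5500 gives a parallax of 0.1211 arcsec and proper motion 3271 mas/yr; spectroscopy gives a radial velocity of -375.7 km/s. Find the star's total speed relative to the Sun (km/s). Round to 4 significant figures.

d = 1/p = 1/0.1211″ = 8.2576 pc.
μ = 3271 mas/yr = 3.271 ″/yr.
v_t = 4.740 μ d = 4.740 × 3.271 × 8.2576 = 128.03 km/s.
v = √(v_r² + v_t²) = √((-375.7)² + 128.03²) = √157542 = 396.92 km/s.

396.9 km/s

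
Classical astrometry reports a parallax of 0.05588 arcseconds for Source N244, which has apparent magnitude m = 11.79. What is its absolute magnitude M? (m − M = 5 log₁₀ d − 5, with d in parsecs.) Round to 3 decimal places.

M = 10.526

d = 1/p = 1/0.05588″ = 17.895 pc.
m − M = 5 log₁₀(17.895) − 5 = 6.2637 − 5 = 1.2637.
M = m − (m − M) = 11.79 − 1.2637 = 10.526.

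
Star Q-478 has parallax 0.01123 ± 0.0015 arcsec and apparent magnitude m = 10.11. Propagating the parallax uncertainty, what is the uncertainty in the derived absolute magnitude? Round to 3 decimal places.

M = m − 5 log₁₀ d + 5 = m + 5 log₁₀ p + 5, so ∂M/∂p = 5/(p ln 10).
σ_M = (5/ln 10) · (σ_p/p) = 2.1715 × 0.0015/0.01123 = 2.1715 × 0.13357 = 0.29005.

σ_M = 0.290 mag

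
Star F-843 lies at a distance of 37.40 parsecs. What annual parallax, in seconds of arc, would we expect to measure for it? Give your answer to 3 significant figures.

0.0267 arcsec

p = 1/d = 1/37.4 = 0.026738 arcsec.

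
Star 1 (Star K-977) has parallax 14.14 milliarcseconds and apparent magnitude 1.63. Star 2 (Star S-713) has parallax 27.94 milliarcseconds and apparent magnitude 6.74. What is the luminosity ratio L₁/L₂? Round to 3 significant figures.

L₁/L₂ = 432

d₁ = 1/p₁ = 1/0.01414″ = 70.721 pc; d₂ = 1/p₂ = 1/0.02794″ = 35.791 pc.
M₁ = m₁ − 5 log₁₀ d₁ + 5 = 1.63 − 9.2477 + 5 = -2.6177.
M₂ = 6.74 − 7.7689 + 5 = 3.9711.
L₁/L₂ = 10^(0.4(M₂ − M₁)) = 10^(0.4 × 6.5888) = 10^2.63552 = 432.04.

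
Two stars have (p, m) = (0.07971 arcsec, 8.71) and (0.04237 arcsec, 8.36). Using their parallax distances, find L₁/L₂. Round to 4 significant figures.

L₁/L₂ = 0.2047

d₁ = 1/p₁ = 1/0.07971″ = 12.545 pc; d₂ = 1/p₂ = 1/0.04237″ = 23.602 pc.
M₁ = m₁ − 5 log₁₀ d₁ + 5 = 8.71 − 5.4924 + 5 = 8.2176.
M₂ = 8.36 − 6.8647 + 5 = 6.4953.
L₁/L₂ = 10^(0.4(M₂ − M₁)) = 10^(0.4 × (-1.7223)) = 10^(-0.68892) = 0.20468.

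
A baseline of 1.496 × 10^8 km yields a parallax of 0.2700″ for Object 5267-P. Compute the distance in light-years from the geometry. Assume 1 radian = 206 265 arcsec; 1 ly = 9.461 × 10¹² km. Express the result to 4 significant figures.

12.08 ly

θ = 0.2700″ = 0.2700/206265 = 1.3090 × 10^-6 rad.
d = B/θ = (1.496 × 10^8) / (1.3090 × 10^-6) = 1.1429 × 10^14 km = (1.1429 × 10^14) / (9.461 × 10^12) ly = 12.08 ly.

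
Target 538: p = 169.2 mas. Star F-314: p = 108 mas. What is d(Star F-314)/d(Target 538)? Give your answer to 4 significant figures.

1.567

Since d = 1/p, d_B/d_A = p_A/p_B.
= 169.2 / 108 = 1.5667.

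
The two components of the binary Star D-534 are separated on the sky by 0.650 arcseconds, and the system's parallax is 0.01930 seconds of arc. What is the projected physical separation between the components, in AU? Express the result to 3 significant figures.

33.7 AU

d = 1/p = 1/0.01930″ = 51.813 pc.
At distance d (pc), an angle of θ arcsec spans θ·d AU: s = 0.650 × 51.813 = 33.678 AU.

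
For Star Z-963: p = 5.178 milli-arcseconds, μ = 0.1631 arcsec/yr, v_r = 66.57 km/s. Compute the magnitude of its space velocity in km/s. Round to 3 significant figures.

163 km/s

d = 1/p = 1/0.005178″ = 193.12 pc.
v_t = 4.740 μ d = 4.740 × 0.1631 × 193.12 = 149.3 km/s.
v = √(v_r² + v_t²) = √(66.57² + 149.3²) = √26722.1 = 163.47 km/s.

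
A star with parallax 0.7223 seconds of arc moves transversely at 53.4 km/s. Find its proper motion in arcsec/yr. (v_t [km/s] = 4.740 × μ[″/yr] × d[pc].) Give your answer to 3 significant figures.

8.14 arcsec/yr

d = 1/p = 1/0.7223″ = 1.3845 pc.
μ = v_t / (4.74 d) = 53.4 / (4.74 × 1.3845) = 53.4 / 6.5625 = 8.1371 ″/yr.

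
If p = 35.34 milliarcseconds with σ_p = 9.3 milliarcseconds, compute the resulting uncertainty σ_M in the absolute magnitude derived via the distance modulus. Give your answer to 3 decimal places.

σ_M = 0.571 mag

M = m − 5 log₁₀ d + 5 = m + 5 log₁₀ p + 5, so ∂M/∂p = 5/(p ln 10).
σ_M = (5/ln 10) · (σ_p/p) = 2.1715 × 9.3/35.34 = 2.1715 × 0.26316 = 0.57145.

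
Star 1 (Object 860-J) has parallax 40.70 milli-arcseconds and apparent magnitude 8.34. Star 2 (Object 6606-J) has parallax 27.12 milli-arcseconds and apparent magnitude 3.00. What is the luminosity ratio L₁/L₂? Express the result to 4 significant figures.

d₁ = 1/p₁ = 1/0.04070″ = 24.57 pc; d₂ = 1/p₂ = 1/0.02712″ = 36.873 pc.
M₁ = m₁ − 5 log₁₀ d₁ + 5 = 8.34 − 6.9520 + 5 = 6.3880.
M₂ = 3.00 − 7.8335 + 5 = 0.1665.
L₁/L₂ = 10^(0.4(M₂ − M₁)) = 10^(0.4 × (-6.2215)) = 10^(-2.48860) = 0.0032464.

L₁/L₂ = 0.003246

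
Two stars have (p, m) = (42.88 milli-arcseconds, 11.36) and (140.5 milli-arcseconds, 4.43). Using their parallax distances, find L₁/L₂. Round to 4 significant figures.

L₁/L₂ = 0.01815

d₁ = 1/p₁ = 1/0.04288″ = 23.321 pc; d₂ = 1/p₂ = 1/0.1405″ = 7.1174 pc.
M₁ = m₁ − 5 log₁₀ d₁ + 5 = 11.36 − 6.8387 + 5 = 9.5213.
M₂ = 4.43 − 4.2616 + 5 = 5.1684.
L₁/L₂ = 10^(0.4(M₂ − M₁)) = 10^(0.4 × (-4.3529)) = 10^(-1.74116) = 0.018148.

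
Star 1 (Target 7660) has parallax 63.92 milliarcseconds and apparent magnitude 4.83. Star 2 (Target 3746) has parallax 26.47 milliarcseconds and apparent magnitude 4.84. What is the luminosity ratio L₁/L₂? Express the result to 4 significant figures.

L₁/L₂ = 0.1731

d₁ = 1/p₁ = 1/0.06392″ = 15.645 pc; d₂ = 1/p₂ = 1/0.02647″ = 37.779 pc.
M₁ = m₁ − 5 log₁₀ d₁ + 5 = 4.83 − 5.9719 + 5 = 3.8581.
M₂ = 4.84 − 7.8863 + 5 = 1.9537.
L₁/L₂ = 10^(0.4(M₂ − M₁)) = 10^(0.4 × (-1.9044)) = 10^(-0.76176) = 0.17308.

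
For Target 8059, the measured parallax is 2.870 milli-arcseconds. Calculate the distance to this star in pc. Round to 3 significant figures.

p = 2.870 milli-arcseconds = 0.002870 arcsec.
d = 1/p = 1/0.002870 = 348.43 pc.

348 pc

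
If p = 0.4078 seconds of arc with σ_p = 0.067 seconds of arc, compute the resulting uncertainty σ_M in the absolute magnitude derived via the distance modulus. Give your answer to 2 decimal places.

σ_M = 0.36 mag

M = m − 5 log₁₀ d + 5 = m + 5 log₁₀ p + 5, so ∂M/∂p = 5/(p ln 10).
σ_M = (5/ln 10) · (σ_p/p) = 2.1715 × 0.067/0.4078 = 2.1715 × 0.1643 = 0.35678.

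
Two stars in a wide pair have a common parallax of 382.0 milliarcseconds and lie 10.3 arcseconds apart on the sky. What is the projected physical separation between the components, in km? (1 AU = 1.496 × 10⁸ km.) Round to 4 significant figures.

4.034 × 10^9 km

d = 1/p = 1/0.3820″ = 2.6178 pc.
At distance d (pc), an angle of θ arcsec spans θ·d AU: s = 10.3 × 2.6178 = 26.963 AU.
= 26.963 × 1.496 × 10⁸ km = 4.0337 × 10^9 km.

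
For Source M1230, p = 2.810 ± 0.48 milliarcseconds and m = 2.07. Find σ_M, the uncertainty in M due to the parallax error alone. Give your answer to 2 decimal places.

σ_M = 0.37 mag

M = m − 5 log₁₀ d + 5 = m + 5 log₁₀ p + 5, so ∂M/∂p = 5/(p ln 10).
σ_M = (5/ln 10) · (σ_p/p) = 2.1715 × 0.48/2.810 = 2.1715 × 0.17082 = 0.37094.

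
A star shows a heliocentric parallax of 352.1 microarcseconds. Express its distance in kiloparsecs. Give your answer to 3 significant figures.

2.84 kpc

p = 352.1 microarcseconds = 0.0003521 arcsec.
d = 1/p = 1/0.0003521 = 2840.1 pc.
= 2.8401 kpc.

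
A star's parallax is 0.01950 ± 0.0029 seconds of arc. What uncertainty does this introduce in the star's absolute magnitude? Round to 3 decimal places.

σ_M = 0.323 mag

M = m − 5 log₁₀ d + 5 = m + 5 log₁₀ p + 5, so ∂M/∂p = 5/(p ln 10).
σ_M = (5/ln 10) · (σ_p/p) = 2.1715 × 0.0029/0.01950 = 2.1715 × 0.14872 = 0.32295.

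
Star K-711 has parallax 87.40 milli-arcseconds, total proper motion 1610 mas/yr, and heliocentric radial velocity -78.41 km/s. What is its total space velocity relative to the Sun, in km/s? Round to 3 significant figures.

117 km/s

d = 1/p = 1/0.08740″ = 11.442 pc.
μ = 1610 mas/yr = 1.610 ″/yr.
v_t = 4.740 μ d = 4.740 × 1.610 × 11.442 = 87.318 km/s.
v = √(v_r² + v_t²) = √((-78.41)² + 87.318²) = √13772.6 = 117.36 km/s.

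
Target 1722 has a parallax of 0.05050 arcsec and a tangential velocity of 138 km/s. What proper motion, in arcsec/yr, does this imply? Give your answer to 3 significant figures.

1.47 arcsec/yr

d = 1/p = 1/0.05050″ = 19.802 pc.
μ = v_t / (4.74 d) = 138 / (4.74 × 19.802) = 138 / 93.861 = 1.4703 ″/yr.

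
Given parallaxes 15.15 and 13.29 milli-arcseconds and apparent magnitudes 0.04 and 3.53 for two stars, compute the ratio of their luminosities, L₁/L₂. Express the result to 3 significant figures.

d₁ = 1/p₁ = 1/0.01515″ = 66.007 pc; d₂ = 1/p₂ = 1/0.01329″ = 75.245 pc.
M₁ = m₁ − 5 log₁₀ d₁ + 5 = 0.04 − 9.0979 + 5 = -4.0579.
M₂ = 3.53 − 9.3824 + 5 = -0.8524.
L₁/L₂ = 10^(0.4(M₂ − M₁)) = 10^(0.4 × 3.2055) = 10^1.28220 = 19.151.

L₁/L₂ = 19.2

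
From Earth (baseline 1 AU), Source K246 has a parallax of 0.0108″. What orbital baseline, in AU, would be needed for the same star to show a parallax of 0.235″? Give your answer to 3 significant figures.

21.8 AU

Parallax scales linearly with baseline: p ∝ B, so B = p_target / p_Earth × 1 AU.
B = 0.235 / 0.0108 = 21.759 AU.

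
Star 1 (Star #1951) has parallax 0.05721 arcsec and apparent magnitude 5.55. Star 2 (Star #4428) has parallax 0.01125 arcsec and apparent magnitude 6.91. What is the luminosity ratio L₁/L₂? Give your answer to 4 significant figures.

d₁ = 1/p₁ = 1/0.05721″ = 17.479 pc; d₂ = 1/p₂ = 1/0.01125″ = 88.889 pc.
M₁ = m₁ − 5 log₁₀ d₁ + 5 = 5.55 − 6.2126 + 5 = 4.3374.
M₂ = 6.91 − 9.7442 + 5 = 2.1658.
L₁/L₂ = 10^(0.4(M₂ − M₁)) = 10^(0.4 × (-2.1716)) = 10^(-0.86864) = 0.13532.

L₁/L₂ = 0.1353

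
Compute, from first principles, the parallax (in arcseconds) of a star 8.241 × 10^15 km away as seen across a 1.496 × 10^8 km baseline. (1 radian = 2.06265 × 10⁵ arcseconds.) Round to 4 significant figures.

0.003744 arcsec

θ ≈ B/d = (1.496 × 10^8) / (8.241 × 10^15) = 1.8153 × 10^-8 rad.
In arcseconds: 1.8153 × 10^-8 × 206265 = 0.0037443″.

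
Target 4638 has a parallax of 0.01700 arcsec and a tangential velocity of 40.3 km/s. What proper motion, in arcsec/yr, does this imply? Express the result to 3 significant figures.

0.145 arcsec/yr

d = 1/p = 1/0.01700″ = 58.824 pc.
μ = v_t / (4.74 d) = 40.3 / (4.74 × 58.824) = 40.3 / 278.83 = 0.14453 ″/yr.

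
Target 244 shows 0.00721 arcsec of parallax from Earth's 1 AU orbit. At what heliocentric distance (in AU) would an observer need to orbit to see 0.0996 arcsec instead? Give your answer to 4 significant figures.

13.81 AU

Parallax scales linearly with baseline: p ∝ B, so B = p_target / p_Earth × 1 AU.
B = 0.0996 / 0.00721 = 13.814 AU.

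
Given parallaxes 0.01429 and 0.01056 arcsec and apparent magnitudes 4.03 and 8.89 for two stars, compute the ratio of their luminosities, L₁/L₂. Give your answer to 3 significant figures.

L₁/L₂ = 48.0

d₁ = 1/p₁ = 1/0.01429″ = 69.979 pc; d₂ = 1/p₂ = 1/0.01056″ = 94.697 pc.
M₁ = m₁ − 5 log₁₀ d₁ + 5 = 4.03 − 9.2248 + 5 = -0.1948.
M₂ = 8.89 − 9.8817 + 5 = 4.0083.
L₁/L₂ = 10^(0.4(M₂ − M₁)) = 10^(0.4 × 4.2031) = 10^1.68124 = 48.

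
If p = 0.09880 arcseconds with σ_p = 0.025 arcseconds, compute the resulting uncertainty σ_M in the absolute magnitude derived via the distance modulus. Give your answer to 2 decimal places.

M = m − 5 log₁₀ d + 5 = m + 5 log₁₀ p + 5, so ∂M/∂p = 5/(p ln 10).
σ_M = (5/ln 10) · (σ_p/p) = 2.1715 × 0.025/0.09880 = 2.1715 × 0.25304 = 0.54948.

σ_M = 0.55 mag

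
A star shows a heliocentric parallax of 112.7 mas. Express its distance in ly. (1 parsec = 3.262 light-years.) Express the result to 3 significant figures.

28.9 ly

p = 112.7 mas = 0.1127 arcsec.
d = 1/p = 1/0.1127 = 8.8731 pc.
In light-years: 8.8731 × 3.262 = 28.944 ly.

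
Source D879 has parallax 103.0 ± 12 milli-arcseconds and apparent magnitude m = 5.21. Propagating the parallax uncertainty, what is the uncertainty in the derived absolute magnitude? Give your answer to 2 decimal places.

M = m − 5 log₁₀ d + 5 = m + 5 log₁₀ p + 5, so ∂M/∂p = 5/(p ln 10).
σ_M = (5/ln 10) · (σ_p/p) = 2.1715 × 12/103.0 = 2.1715 × 0.1165 = 0.25298.

σ_M = 0.25 mag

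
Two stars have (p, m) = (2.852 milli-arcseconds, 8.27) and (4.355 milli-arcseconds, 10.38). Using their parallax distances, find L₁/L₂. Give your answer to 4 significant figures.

d₁ = 1/p₁ = 1/0.002852″ = 350.63 pc; d₂ = 1/p₂ = 1/0.004355″ = 229.62 pc.
M₁ = m₁ − 5 log₁₀ d₁ + 5 = 8.27 − 12.7242 + 5 = 0.5458.
M₂ = 10.38 − 11.8050 + 5 = 3.5750.
L₁/L₂ = 10^(0.4(M₂ − M₁)) = 10^(0.4 × 3.0292) = 10^1.21168 = 16.281.

L₁/L₂ = 16.28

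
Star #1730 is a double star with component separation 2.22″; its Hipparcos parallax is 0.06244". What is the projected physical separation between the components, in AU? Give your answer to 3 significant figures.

35.6 AU

d = 1/p = 1/0.06244″ = 16.015 pc.
At distance d (pc), an angle of θ arcsec spans θ·d AU: s = 2.22 × 16.015 = 35.553 AU.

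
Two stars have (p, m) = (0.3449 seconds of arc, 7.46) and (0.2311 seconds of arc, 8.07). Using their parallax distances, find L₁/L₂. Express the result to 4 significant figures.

d₁ = 1/p₁ = 1/0.3449″ = 2.8994 pc; d₂ = 1/p₂ = 1/0.2311″ = 4.3271 pc.
M₁ = m₁ − 5 log₁₀ d₁ + 5 = 7.46 − 2.3115 + 5 = 10.1485.
M₂ = 8.07 − 3.1810 + 5 = 9.8890.
L₁/L₂ = 10^(0.4(M₂ − M₁)) = 10^(0.4 × (-0.2595)) = 10^(-0.10380) = 0.78741.

L₁/L₂ = 0.7874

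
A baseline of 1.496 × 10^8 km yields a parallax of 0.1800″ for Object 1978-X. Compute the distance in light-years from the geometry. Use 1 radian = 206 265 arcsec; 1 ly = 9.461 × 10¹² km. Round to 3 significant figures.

18.1 ly

θ = 0.1800″ = 0.1800/206265 = 8.7266 × 10^-7 rad.
d = B/θ = (1.496 × 10^8) / (8.7266 × 10^-7) = 1.7143 × 10^14 km = (1.7143 × 10^14) / (9.461 × 10^12) ly = 18.12 ly.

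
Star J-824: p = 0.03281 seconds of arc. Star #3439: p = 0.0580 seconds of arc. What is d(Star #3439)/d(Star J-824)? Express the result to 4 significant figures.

Since d = 1/p, d_B/d_A = p_A/p_B.
= 0.03281 / 0.0580 = 0.56569.

0.5657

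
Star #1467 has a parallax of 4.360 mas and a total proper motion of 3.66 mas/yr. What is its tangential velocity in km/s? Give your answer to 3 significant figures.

3.98 km/s

d = 1/p = 1/0.004360″ = 229.36 pc.
μ = 3.66 mas/yr = 0.00366 ″/yr.
v_t = 4.74 × μ × d = 4.74 × 0.00366 × 229.36 = 3.979 km/s.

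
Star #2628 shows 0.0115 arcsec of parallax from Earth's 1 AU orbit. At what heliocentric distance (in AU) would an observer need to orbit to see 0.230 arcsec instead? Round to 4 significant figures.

20.00 AU

Parallax scales linearly with baseline: p ∝ B, so B = p_target / p_Earth × 1 AU.
B = 0.230 / 0.0115 = 20 AU.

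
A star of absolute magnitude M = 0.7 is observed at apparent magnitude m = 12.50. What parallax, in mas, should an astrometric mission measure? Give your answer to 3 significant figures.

0.437 mas

m − M = 12.50 − 0.7 = 11.80.
d = 10^((m−M)/5 + 1) = 10^3.360 = 2290.9 pc.
p = 1/d = 1/2290.9 = 0.00043651 arcsec = 0.43651 mas.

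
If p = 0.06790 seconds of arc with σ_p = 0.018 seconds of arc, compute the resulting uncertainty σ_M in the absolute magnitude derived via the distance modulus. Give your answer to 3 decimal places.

σ_M = 0.576 mag

M = m − 5 log₁₀ d + 5 = m + 5 log₁₀ p + 5, so ∂M/∂p = 5/(p ln 10).
σ_M = (5/ln 10) · (σ_p/p) = 2.1715 × 0.018/0.06790 = 2.1715 × 0.2651 = 0.57566.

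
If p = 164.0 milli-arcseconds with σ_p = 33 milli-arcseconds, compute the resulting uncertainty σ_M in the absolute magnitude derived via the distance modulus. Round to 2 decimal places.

σ_M = 0.44 mag

M = m − 5 log₁₀ d + 5 = m + 5 log₁₀ p + 5, so ∂M/∂p = 5/(p ln 10).
σ_M = (5/ln 10) · (σ_p/p) = 2.1715 × 33/164.0 = 2.1715 × 0.20122 = 0.43695.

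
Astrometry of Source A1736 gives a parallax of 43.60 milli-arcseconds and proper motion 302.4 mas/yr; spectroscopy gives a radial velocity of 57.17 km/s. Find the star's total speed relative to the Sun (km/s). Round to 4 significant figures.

d = 1/p = 1/0.04360″ = 22.936 pc.
μ = 302.4 mas/yr = 0.3024 ″/yr.
v_t = 4.740 μ d = 4.740 × 0.3024 × 22.936 = 32.876 km/s.
v = √(v_r² + v_t²) = √(57.17² + 32.876²) = √4349.24 = 65.949 km/s.

65.95 km/s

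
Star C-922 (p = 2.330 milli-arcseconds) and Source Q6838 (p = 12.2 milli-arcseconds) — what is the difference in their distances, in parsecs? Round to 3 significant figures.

347 pc

d_A = 1/0.002330″ = 429.18 pc; d_B = 1/0.01220″ = 81.967 pc.
|d_B − d_A| = |81.967 − 429.18| = 347.21 pc.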